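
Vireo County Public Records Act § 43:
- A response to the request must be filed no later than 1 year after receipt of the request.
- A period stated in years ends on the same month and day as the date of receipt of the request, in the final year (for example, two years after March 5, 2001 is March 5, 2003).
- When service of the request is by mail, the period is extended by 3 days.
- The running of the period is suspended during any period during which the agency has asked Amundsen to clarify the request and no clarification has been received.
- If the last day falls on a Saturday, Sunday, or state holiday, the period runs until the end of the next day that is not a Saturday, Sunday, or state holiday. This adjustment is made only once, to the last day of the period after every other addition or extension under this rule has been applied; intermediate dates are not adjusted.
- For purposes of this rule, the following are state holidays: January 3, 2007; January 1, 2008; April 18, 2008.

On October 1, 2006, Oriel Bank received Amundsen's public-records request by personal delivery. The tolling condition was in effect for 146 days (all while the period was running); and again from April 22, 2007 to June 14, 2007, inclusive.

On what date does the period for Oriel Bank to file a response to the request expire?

1 year after October 1, 2006 is October 1, 2007.
Service was not by mail, so no mail extension applies.
Tolling adds 146 days: October 1, 2007 + 146 days = February 24, 2008.
From April 22, 2007 through June 14, 2007 inclusive is 54 days; tolling adds 54 days: February 24, 2008 + 54 days = April 18, 2008.
April 18, 2008 is a listed holiday; April 19, 2008 is Saturday; April 20, 2008 is Sunday. The next qualifying day is April 21, 2008.

April 21, 2008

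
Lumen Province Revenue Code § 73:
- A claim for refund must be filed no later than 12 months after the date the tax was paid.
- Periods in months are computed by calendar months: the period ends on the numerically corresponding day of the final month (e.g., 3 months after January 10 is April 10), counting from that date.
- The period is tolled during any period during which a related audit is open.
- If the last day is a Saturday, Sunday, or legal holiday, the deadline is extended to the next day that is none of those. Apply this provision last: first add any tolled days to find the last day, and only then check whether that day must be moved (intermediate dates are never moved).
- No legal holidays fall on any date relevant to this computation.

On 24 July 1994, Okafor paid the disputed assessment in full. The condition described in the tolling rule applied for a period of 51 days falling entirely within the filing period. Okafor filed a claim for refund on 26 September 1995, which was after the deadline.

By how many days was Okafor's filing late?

13 days

12 months after 24 July 1994 is July 24, 1995.
Tolling adds 51 days: July 24, 1995 + 51 days = September 13, 1995.
September 13, 1995 is a Wednesday and not a legal holiday, so no extension applies.
The deadline is September 13, 1995; from September 13, 1995 to September 26, 1995 is 13 days.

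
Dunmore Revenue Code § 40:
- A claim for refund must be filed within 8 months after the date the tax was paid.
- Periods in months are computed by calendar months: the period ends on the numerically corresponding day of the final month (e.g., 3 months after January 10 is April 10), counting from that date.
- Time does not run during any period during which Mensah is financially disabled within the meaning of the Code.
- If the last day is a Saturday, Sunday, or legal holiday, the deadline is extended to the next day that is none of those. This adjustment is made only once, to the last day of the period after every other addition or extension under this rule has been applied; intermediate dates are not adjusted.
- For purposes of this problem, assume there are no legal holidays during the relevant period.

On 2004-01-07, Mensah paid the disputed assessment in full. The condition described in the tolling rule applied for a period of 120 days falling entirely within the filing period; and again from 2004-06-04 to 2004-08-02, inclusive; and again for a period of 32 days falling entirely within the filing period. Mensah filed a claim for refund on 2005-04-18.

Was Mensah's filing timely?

No

8 months after 2004-01-07 is September 7, 2004.
Tolling adds 120 days: September 7, 2004 + 120 days = January 5, 2005.
From June 4, 2004 through August 2, 2004 inclusive is 60 days; tolling adds 60 days: January 5, 2005 + 60 days = March 6, 2005.
Tolling adds 32 days: March 6, 2005 + 32 days = April 7, 2005.
April 7, 2005 is a Thursday and not a legal holiday, so no extension applies.
The deadline is April 7, 2005; the filing on April 18, 2005 is after that date.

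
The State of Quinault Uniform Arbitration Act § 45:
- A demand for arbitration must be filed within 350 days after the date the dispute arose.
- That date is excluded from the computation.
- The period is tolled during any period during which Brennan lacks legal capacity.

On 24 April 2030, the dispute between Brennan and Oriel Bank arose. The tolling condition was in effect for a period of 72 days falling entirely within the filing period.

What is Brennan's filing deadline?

June 20, 2031

350 days after 24 April 2030 is April 9, 2031.
Tolling adds 72 days: April 9, 2031 + 72 days = June 20, 2031.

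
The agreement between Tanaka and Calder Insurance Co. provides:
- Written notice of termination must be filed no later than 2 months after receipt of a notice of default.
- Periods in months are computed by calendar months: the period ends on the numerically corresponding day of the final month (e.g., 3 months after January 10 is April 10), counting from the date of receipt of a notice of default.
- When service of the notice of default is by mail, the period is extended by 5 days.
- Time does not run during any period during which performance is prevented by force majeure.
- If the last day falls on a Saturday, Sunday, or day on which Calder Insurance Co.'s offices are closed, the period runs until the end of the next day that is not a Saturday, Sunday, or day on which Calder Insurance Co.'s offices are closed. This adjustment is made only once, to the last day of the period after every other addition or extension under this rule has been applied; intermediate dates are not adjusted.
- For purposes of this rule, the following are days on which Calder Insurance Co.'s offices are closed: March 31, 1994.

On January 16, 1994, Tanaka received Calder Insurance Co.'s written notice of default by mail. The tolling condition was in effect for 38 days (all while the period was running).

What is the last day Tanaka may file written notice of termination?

April 28, 1994

2 months after January 16, 1994 is March 16, 1994.
Service was by mail, adding 5 days: March 16, 1994 + 5 days = March 21, 1994.
Tolling adds 38 days: March 21, 1994 + 38 days = April 28, 1994.
April 28, 1994 is a Thursday and not a day on which Calder Insurance Co.'s offices are closed, so no extension applies.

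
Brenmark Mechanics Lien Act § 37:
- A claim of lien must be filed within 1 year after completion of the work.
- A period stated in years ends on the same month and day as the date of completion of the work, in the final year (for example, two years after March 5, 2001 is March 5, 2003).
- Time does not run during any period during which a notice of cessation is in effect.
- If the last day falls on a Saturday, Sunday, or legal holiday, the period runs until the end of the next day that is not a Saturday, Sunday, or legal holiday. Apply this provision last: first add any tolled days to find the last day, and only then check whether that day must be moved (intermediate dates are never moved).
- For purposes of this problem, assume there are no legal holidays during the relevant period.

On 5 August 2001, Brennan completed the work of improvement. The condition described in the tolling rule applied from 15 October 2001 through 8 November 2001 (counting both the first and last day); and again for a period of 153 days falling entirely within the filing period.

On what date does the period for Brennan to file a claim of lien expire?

1 year after 5 August 2001 is August 5, 2002.
From October 15, 2001 through November 8, 2001 inclusive is 25 days; tolling adds 25 days: August 5, 2002 + 25 days = August 30, 2002.
Tolling adds 153 days: August 30, 2002 + 153 days = January 30, 2003.
January 30, 2003 is a Thursday and not a legal holiday, so no extension applies.

January 30, 2003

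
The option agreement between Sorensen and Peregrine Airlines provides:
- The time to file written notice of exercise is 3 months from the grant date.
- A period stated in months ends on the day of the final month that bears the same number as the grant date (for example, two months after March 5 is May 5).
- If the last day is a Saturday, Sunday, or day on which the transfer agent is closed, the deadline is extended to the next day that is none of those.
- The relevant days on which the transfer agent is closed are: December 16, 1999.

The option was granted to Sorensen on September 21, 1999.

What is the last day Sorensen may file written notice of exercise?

December 21, 1999

3 months after September 21, 1999 is December 21, 1999.
December 21, 1999 is a Tuesday and not a day on which the transfer agent is closed, so no extension applies.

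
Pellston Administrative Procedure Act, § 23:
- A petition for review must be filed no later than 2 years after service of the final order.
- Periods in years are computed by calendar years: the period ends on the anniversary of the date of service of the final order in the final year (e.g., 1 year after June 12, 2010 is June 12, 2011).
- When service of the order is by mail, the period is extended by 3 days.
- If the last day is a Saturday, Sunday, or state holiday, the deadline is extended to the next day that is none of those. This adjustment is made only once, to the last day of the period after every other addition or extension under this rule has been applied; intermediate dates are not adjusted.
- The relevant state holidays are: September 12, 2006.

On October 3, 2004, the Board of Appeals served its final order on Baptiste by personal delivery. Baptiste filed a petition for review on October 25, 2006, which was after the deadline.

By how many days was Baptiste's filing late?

22 days

2 years after October 3, 2004 is October 3, 2006.
Service was not by mail, so no mail extension applies.
October 3, 2006 is a Tuesday and not a state holiday, so no extension applies.
The deadline is October 3, 2006; from October 3, 2006 to October 25, 2006 is 22 days.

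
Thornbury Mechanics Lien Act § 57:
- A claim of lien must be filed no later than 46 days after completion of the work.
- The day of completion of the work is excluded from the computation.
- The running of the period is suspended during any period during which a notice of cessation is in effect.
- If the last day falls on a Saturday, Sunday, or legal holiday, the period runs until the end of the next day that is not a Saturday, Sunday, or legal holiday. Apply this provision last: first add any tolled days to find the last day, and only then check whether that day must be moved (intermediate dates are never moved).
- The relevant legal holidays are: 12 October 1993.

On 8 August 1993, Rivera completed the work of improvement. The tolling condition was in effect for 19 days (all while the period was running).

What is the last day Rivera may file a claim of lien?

October 13, 1993

46 days after 8 August 1993 is September 23, 1993.
Tolling adds 19 days: September 23, 1993 + 19 days = October 12, 1993.
October 12, 1993 is a listed holiday. The next qualifying day is October 13, 1993.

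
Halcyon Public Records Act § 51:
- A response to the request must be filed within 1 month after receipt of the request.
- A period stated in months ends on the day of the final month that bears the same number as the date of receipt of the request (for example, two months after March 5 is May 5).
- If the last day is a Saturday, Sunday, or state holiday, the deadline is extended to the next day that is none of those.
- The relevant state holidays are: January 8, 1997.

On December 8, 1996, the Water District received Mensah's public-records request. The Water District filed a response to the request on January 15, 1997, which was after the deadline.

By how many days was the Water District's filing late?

1 month after December 8, 1996 is January 8, 1997.
January 8, 1997 is a listed holiday. The next qualifying day is January 9, 1997.
The deadline is January 9, 1997; from January 9, 1997 to January 15, 1997 is 6 days.

6 days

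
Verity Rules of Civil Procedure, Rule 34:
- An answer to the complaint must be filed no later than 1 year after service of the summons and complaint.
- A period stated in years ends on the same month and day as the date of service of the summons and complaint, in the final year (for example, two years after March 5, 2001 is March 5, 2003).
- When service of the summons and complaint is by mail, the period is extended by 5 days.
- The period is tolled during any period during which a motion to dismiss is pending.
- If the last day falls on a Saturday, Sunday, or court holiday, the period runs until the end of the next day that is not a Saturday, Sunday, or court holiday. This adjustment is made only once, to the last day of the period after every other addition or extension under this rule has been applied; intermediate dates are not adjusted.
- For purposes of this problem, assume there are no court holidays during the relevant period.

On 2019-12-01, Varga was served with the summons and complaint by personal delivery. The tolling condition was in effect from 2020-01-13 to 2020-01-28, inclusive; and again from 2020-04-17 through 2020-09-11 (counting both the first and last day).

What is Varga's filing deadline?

1 year after 2019-12-01 is December 1, 2020.
Service was not by mail, so no mail extension applies.
From January 13, 2020 through January 28, 2020 inclusive is 16 days; tolling adds 16 days: December 1, 2020 + 16 days = December 17, 2020.
From April 17, 2020 through September 11, 2020 inclusive is 148 days; tolling adds 148 days: December 17, 2020 + 148 days = May 14, 2021.
May 14, 2021 is a Friday and not a court holiday, so no extension applies.

May 14, 2021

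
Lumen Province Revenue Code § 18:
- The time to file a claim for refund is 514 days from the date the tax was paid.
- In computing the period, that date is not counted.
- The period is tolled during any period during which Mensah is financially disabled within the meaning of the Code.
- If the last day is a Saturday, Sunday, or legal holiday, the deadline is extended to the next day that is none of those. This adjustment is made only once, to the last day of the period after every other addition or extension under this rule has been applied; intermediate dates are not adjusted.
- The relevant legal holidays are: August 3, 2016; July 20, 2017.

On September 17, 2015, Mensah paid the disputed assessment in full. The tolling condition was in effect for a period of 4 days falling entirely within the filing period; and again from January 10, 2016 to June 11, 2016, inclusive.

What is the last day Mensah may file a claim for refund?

July 21, 2017

514 days after September 17, 2015 is February 12, 2017.
Tolling adds 4 days: February 12, 2017 + 4 days = February 16, 2017.
From January 10, 2016 through June 11, 2016 inclusive is 154 days; tolling adds 154 days: February 16, 2017 + 154 days = July 20, 2017.
July 20, 2017 is a listed holiday. The next qualifying day is July 21, 2017.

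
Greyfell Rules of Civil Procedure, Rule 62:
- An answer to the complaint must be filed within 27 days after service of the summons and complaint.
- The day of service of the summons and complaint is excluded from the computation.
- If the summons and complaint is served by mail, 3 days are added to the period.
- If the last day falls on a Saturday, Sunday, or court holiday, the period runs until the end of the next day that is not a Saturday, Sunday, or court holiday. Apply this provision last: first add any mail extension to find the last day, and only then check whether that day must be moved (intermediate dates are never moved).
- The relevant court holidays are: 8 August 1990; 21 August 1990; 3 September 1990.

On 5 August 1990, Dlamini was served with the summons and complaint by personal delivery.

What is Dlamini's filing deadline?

September 4, 1990

27 days after 5 August 1990 is September 1, 1990.
Service was not by mail, so no mail extension applies.
September 1, 1990 is Saturday; September 2, 1990 is Sunday; September 3, 1990 is a listed holiday. The next qualifying day is September 4, 1990.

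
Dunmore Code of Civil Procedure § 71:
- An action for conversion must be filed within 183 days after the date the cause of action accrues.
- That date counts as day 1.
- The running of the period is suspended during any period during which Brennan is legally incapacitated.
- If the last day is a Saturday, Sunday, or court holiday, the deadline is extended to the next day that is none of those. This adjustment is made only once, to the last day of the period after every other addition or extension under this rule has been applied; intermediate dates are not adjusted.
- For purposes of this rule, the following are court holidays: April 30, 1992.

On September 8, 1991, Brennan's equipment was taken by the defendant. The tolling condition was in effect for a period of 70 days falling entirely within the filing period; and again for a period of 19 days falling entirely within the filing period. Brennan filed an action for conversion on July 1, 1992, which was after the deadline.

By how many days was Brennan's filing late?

Counting September 8, 1991 as day 1, day 183 is March 8, 1992.
Tolling adds 70 days: March 8, 1992 + 70 days = May 17, 1992.
Tolling adds 19 days: May 17, 1992 + 19 days = June 5, 1992.
June 5, 1992 is a Friday and not a court holiday, so no extension applies.
The deadline is June 5, 1992; from June 5, 1992 to July 1, 1992 is 26 days.

26 days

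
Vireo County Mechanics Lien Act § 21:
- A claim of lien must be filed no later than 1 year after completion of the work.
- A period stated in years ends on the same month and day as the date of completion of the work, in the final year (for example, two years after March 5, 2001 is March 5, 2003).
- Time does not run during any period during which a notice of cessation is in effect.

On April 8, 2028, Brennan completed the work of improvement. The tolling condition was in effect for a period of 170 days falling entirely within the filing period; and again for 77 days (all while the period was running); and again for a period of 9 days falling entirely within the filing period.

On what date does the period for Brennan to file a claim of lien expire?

1 year after April 8, 2028 is April 8, 2029.
Tolling adds 170 days: April 8, 2029 + 170 days = September 25, 2029.
Tolling adds 77 days: September 25, 2029 + 77 days = December 11, 2029.
Tolling adds 9 days: December 11, 2029 + 9 days = December 20, 2029.

December 20, 2029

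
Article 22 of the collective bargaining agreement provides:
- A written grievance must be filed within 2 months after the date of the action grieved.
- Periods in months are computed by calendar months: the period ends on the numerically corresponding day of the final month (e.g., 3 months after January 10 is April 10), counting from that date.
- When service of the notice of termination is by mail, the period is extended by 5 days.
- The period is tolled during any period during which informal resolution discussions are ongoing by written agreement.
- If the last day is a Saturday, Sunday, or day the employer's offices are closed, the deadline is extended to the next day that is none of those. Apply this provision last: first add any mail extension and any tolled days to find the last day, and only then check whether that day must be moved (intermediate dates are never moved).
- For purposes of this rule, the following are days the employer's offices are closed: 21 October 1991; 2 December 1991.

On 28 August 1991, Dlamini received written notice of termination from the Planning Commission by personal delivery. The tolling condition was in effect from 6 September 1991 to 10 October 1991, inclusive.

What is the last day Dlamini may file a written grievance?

2 months after 28 August 1991 is October 28, 1991.
Service was not by mail, so no mail extension applies.
From September 6, 1991 through October 10, 1991 inclusive is 35 days; tolling adds 35 days: October 28, 1991 + 35 days = December 2, 1991.
December 2, 1991 is a listed holiday. The next qualifying day is December 3, 1991.

December 3, 1991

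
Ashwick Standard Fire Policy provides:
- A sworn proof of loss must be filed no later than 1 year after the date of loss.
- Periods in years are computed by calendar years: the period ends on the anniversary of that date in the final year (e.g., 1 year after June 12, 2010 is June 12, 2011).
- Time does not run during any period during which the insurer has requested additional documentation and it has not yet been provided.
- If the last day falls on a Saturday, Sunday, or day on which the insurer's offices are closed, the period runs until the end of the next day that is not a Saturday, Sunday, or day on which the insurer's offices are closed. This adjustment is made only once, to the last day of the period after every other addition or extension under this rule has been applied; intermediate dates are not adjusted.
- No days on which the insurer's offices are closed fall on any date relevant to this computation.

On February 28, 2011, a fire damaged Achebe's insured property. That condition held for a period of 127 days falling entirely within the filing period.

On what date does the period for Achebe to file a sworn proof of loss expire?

July 4, 2012

1 year after February 28, 2011 is February 28, 2012.
Tolling adds 127 days: February 28, 2012 + 127 days = July 4, 2012.
July 4, 2012 is a Wednesday and not a day on which the insurer's offices are closed, so no extension applies.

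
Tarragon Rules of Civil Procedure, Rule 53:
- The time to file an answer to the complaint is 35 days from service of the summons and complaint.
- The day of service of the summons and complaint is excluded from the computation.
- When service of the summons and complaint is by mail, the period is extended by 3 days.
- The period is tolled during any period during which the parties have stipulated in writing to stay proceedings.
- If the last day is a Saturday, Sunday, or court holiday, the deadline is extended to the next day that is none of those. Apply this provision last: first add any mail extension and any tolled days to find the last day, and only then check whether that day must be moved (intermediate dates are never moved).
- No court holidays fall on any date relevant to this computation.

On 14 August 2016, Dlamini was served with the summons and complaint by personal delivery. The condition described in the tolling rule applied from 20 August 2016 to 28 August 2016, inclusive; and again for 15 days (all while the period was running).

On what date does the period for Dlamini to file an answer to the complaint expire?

35 days after 14 August 2016 is September 18, 2016.
Service was not by mail, so no mail extension applies.
From August 20, 2016 through August 28, 2016 inclusive is 9 days; tolling adds 9 days: September 18, 2016 + 9 days = September 27, 2016.
Tolling adds 15 days: September 27, 2016 + 15 days = October 12, 2016.
October 12, 2016 is a Wednesday and not a court holiday, so no extension applies.

October 12, 2016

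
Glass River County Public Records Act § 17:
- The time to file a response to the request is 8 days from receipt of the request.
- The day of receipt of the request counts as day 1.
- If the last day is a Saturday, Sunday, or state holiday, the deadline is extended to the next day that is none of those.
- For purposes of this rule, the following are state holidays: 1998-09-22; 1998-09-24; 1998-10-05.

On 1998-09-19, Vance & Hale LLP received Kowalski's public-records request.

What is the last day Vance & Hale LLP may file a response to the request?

Counting 1998-09-19 as day 1, day 8 is September 26, 1998.
September 26, 1998 is Saturday; September 27, 1998 is Sunday. The next qualifying day is September 28, 1998.

September 28, 1998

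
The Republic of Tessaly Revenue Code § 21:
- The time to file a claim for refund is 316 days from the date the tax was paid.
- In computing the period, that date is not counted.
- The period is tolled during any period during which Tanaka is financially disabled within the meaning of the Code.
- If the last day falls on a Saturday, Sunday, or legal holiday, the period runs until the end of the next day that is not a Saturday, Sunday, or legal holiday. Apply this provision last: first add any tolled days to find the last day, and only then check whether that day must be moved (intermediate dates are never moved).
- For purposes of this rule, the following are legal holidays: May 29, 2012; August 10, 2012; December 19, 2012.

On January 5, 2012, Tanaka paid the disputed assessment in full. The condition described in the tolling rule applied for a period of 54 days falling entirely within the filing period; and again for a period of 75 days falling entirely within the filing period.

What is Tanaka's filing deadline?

March 25, 2013

316 days after January 5, 2012 is November 16, 2012.
Tolling adds 54 days: November 16, 2012 + 54 days = January 9, 2013.
Tolling adds 75 days: January 9, 2013 + 75 days = March 25, 2013.
March 25, 2013 is a Monday and not a legal holiday, so no extension applies.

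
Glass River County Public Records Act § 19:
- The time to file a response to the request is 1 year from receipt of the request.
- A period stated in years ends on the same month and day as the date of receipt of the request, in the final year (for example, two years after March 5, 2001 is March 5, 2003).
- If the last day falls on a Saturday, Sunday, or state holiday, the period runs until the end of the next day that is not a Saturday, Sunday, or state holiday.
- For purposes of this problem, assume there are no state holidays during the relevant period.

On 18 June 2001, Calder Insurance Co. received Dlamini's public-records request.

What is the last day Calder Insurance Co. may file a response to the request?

1 year after 18 June 2001 is June 18, 2002.
June 18, 2002 is a Tuesday and not a state holiday, so no extension applies.

June 18, 2002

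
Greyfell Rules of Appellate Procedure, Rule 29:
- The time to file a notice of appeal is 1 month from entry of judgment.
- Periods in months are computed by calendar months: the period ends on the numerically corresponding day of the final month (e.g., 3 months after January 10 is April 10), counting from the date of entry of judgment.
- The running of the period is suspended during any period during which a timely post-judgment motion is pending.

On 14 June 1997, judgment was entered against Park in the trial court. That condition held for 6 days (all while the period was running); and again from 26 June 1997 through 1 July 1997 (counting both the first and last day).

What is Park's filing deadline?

July 26, 1997

1 month after 14 June 1997 is July 14, 1997.
Tolling adds 6 days: July 14, 1997 + 6 days = July 20, 1997.
From June 26, 1997 through July 1, 1997 inclusive is 6 days; tolling adds 6 days: July 20, 1997 + 6 days = July 26, 1997.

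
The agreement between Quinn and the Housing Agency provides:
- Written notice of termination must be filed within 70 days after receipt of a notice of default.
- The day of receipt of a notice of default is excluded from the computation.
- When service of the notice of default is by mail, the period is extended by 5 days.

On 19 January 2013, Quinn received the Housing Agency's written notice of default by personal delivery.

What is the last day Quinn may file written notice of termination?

March 30, 2013

70 days after 19 January 2013 is March 30, 2013.
Service was not by mail, so no mail extension applies.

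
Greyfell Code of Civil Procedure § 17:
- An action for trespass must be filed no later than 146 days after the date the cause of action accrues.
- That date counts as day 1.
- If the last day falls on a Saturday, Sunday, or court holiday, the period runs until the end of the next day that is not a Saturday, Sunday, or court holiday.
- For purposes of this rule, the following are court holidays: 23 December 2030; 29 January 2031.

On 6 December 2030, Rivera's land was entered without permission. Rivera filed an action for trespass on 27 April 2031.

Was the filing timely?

Counting 6 December 2030 as day 1, day 146 is April 30, 2031.
April 30, 2031 is a Wednesday and not a court holiday, so no extension applies.
The deadline is April 30, 2031; the filing on April 27, 2031 is on or before that date.

Yes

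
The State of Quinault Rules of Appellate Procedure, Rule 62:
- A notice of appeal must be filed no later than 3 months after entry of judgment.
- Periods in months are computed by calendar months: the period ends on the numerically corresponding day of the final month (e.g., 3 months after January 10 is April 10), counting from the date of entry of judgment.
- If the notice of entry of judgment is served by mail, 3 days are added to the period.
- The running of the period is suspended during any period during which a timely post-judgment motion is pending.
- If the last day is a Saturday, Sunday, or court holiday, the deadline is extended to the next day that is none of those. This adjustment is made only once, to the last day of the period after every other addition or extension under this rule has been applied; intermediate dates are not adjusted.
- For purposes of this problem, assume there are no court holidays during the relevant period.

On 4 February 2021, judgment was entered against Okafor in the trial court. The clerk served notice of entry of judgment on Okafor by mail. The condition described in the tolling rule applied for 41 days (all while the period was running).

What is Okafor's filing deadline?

June 17, 2021

3 months after 4 February 2021 is May 4, 2021.
Service was by mail, adding 3 days: May 4, 2021 + 3 days = May 7, 2021.
Tolling adds 41 days: May 7, 2021 + 41 days = June 17, 2021.
June 17, 2021 is a Thursday and not a court holiday, so no extension applies.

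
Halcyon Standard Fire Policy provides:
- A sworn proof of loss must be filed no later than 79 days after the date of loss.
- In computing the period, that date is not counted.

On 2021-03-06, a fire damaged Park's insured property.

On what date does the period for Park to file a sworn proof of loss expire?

May 24, 2021

79 days after 2021-03-06 is May 24, 2021.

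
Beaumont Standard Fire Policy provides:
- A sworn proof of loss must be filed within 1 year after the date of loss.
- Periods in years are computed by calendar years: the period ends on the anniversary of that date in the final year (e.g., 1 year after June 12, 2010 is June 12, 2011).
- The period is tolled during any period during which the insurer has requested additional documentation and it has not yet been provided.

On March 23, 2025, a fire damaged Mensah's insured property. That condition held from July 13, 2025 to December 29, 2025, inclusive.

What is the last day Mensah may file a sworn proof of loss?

September 9, 2026

1 year after March 23, 2025 is March 23, 2026.
From July 13, 2025 through December 29, 2025 inclusive is 170 days; tolling adds 170 days: March 23, 2026 + 170 days = September 9, 2026.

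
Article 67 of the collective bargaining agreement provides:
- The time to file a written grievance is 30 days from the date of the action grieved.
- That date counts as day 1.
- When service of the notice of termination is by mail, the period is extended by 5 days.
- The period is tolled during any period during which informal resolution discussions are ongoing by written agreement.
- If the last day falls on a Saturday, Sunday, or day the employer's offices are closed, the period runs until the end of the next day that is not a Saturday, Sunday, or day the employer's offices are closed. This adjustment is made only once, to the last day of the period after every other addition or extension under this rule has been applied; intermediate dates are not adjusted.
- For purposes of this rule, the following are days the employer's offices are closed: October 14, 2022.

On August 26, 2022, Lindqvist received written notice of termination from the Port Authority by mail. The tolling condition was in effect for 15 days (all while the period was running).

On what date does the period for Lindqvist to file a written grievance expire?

October 17, 2022

Counting August 26, 2022 as day 1, day 30 is September 24, 2022.
Service was by mail, adding 5 days: September 24, 2022 + 5 days = September 29, 2022.
Tolling adds 15 days: September 29, 2022 + 15 days = October 14, 2022.
October 14, 2022 is a listed holiday; October 15, 2022 is Saturday; October 16, 2022 is Sunday. The next qualifying day is October 17, 2022.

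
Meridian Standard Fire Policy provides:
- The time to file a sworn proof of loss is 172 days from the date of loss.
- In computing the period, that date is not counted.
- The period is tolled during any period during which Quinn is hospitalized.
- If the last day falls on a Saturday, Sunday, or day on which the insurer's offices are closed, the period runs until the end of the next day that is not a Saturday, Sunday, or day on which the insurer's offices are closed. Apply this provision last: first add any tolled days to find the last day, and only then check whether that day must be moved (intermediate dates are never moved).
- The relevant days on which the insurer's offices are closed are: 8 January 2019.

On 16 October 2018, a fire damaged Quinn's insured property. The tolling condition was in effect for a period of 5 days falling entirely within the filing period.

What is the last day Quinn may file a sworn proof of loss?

April 11, 2019

172 days after 16 October 2018 is April 6, 2019.
Tolling adds 5 days: April 6, 2019 + 5 days = April 11, 2019.
April 11, 2019 is a Thursday and not a day on which the insurer's offices are closed, so no extension applies.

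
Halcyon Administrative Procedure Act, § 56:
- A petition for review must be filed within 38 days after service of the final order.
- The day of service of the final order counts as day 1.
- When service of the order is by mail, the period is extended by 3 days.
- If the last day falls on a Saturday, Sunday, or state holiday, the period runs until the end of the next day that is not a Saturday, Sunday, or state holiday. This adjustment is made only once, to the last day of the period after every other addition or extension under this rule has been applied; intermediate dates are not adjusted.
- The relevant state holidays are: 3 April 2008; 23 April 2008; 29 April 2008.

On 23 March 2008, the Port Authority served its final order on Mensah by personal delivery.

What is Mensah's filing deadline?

April 30, 2008

Counting 23 March 2008 as day 1, day 38 is April 29, 2008.
Service was not by mail, so no mail extension applies.
April 29, 2008 is a listed holiday. The next qualifying day is April 30, 2008.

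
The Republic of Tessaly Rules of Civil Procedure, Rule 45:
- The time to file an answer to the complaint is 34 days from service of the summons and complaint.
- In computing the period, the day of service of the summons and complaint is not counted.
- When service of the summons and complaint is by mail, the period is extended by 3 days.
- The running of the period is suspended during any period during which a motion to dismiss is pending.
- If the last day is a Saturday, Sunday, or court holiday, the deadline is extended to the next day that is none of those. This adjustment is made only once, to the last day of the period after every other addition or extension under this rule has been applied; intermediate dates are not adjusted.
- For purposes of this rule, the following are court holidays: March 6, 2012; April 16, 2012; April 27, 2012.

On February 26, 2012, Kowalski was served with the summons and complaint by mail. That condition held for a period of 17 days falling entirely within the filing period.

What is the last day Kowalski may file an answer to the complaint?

April 20, 2012

34 days after February 26, 2012 is March 31, 2012.
Service was by mail, adding 3 days: March 31, 2012 + 3 days = April 3, 2012.
Tolling adds 17 days: April 3, 2012 + 17 days = April 20, 2012.
April 20, 2012 is a Friday and not a court holiday, so no extension applies.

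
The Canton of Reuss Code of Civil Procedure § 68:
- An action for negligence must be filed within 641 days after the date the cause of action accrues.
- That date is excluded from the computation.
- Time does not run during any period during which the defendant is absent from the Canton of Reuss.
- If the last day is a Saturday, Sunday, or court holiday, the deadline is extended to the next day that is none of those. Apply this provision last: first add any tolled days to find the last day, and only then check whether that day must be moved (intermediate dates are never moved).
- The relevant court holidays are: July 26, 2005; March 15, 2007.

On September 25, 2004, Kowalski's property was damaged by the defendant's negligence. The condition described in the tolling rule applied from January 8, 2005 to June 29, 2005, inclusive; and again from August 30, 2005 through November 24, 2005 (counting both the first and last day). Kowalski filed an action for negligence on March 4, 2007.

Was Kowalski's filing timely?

Yes

641 days after September 25, 2004 is June 28, 2006.
From January 8, 2005 through June 29, 2005 inclusive is 173 days; tolling adds 173 days: June 28, 2006 + 173 days = December 18, 2006.
From August 30, 2005 through November 24, 2005 inclusive is 87 days; tolling adds 87 days: December 18, 2006 + 87 days = March 15, 2007.
March 15, 2007 is a listed holiday. The next qualifying day is March 16, 2007.
The deadline is March 16, 2007; the filing on March 4, 2007 is on or before that date.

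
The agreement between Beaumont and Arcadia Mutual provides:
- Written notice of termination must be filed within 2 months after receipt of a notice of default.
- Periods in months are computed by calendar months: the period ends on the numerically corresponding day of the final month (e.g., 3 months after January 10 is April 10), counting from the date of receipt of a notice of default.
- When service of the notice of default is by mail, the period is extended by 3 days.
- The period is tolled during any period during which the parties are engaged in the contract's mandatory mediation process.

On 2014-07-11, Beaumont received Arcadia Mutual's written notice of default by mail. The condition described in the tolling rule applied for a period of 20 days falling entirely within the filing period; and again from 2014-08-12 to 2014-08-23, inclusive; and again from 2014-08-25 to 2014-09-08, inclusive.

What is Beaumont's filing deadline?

October 31, 2014

2 months after 2014-07-11 is September 11, 2014.
Service was by mail, adding 3 days: September 11, 2014 + 3 days = September 14, 2014.
Tolling adds 20 days: September 14, 2014 + 20 days = October 4, 2014.
From August 12, 2014 through August 23, 2014 inclusive is 12 days; tolling adds 12 days: October 4, 2014 + 12 days = October 16, 2014.
From August 25, 2014 through September 8, 2014 inclusive is 15 days; tolling adds 15 days: October 16, 2014 + 15 days = October 31, 2014.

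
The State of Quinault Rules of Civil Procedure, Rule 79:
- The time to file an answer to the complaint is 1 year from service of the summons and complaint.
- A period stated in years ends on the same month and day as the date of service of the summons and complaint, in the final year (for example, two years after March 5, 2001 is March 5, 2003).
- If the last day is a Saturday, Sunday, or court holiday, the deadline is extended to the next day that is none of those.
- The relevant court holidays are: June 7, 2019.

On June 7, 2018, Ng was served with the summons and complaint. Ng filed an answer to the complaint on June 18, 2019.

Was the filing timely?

No

1 year after June 7, 2018 is June 7, 2019.
June 7, 2019 is a listed holiday; June 8, 2019 is Saturday; June 9, 2019 is Sunday. The next qualifying day is June 10, 2019.
The deadline is June 10, 2019; the filing on June 18, 2019 is after that date.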